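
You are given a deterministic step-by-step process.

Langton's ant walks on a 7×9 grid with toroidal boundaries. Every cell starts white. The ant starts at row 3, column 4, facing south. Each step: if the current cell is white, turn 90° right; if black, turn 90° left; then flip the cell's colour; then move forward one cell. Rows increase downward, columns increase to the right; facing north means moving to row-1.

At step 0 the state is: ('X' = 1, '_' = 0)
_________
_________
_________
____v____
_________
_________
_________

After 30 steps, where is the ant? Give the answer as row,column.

0) _________
_________
_________
____v____
_________
_________
_________
1) _________
_________
_________
___<X____
_________
_________
_________
2) _________
_________
___^_____
___XX____
_________
_________
_________
3) _________
_________
___X>____
___XX____
_________
_________
_________
4) _________
_________
___XX____
___Xv____
_________
_________
_________
5) _________
_________
___XX____
___X_>___
_________
_________
_________
6) _________
_________
___XX____
___X_X___
_____v___
_________
_________
7) _________
_________
___XX____
___X_X___
____<X___
_________
_________
8) _________
_________
___XX____
___X^X___
____XX___
_________
_________
9) _________
_________
___XX____
___XX>___
____XX___
_________
_________
10) _________
_________
___XX^___
___XX____
____XX___
_________
_________
11) _________
_________
___XXX>__
___XX____
____XX___
_________
_________
12) _________
_________
___XXXX__
___XX_v__
____XX___
_________
_________
13) _________
_________
___XXXX__
___XX<X__
____XX___
_________
_________
14) _________
_________
___XX^X__
___XXXX__
____XX___
_________
_________
15) _________
_________
___X<_X__
___XXXX__
____XX___
_________
_________
16) _________
_________
___X__X__
___XvXX__
____XX___
_________
_________
17) _________
_________
___X__X__
___X_>X__
____XX___
_________
_________
18) _________
_________
___X_^X__
___X__X__
____XX___
_________
_________
19) _________
_________
___X_X>__
___X__X__
____XX___
_________
_________
20) _________
______^__
___X_X___
___X__X__
____XX___
_________
_________
21) _________
______X>_
___X_X___
___X__X__
____XX___
_________
_________
22) _________
______XX_
___X_X_v_
___X__X__
____XX___
_________
_________
23) _________
______XX_
___X_X<X_
___X__X__
____XX___
_________
_________
24) _________
______^X_
___X_XXX_
___X__X__
____XX___
_________
_________
25) _________
_____<_X_
___X_XXX_
___X__X__
____XX___
_________
_________
26) _____^___
_____X_X_
___X_XXX_
___X__X__
____XX___
_________
_________
27) _____X>__
_____X_X_
___X_XXX_
___X__X__
____XX___
_________
_________
28) _____XX__
_____XvX_
___X_XXX_
___X__X__
____XX___
_________
_________
29) _____XX__
_____<XX_
___X_XXX_
___X__X__
____XX___
_________
_________
30) _____XX__
______XX_
___X_vXX_
___X__X__
____XX___
_________
_________

2,5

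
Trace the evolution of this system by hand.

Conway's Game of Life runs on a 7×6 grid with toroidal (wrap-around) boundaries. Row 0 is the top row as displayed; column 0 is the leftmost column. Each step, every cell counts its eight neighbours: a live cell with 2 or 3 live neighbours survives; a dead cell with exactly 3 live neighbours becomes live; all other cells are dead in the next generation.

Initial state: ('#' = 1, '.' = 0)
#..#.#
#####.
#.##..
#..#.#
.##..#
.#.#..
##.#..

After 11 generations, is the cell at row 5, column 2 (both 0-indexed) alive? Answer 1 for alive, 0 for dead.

0) #..#.#
#####.
#.##..
#..#.#
.##..#
.#.#..
##.#..
1) ......
......
......
...#.#
.#.#.#
...##.
.#.#.#
2) ......
......
......
#.#...
#..#.#
...#.#
..##..
3) ......
......
......
##...#
####.#
#..#.#
..###.
4) ...#..
......
#.....
....##
...#..
......
..####
5) ..##..
......
.....#
....##
....#.
..#...
..###.
6) ..#.#.
......
....##
....##
...###
..#.#.
.#..#.
7) ...#..
...###
....##
#.....
......
..#...
.##.##
8) #.....
...#.#
#..#..
.....#
......
.###..
.##.#.
9) ######
#...##
#....#
......
..#...
.#.#..
#.....
10) ..##..
..#...
#...#.
......
..#...
.##...
......
11) ..##..
.##...
......
......
.##...
.##...
.#.#..

1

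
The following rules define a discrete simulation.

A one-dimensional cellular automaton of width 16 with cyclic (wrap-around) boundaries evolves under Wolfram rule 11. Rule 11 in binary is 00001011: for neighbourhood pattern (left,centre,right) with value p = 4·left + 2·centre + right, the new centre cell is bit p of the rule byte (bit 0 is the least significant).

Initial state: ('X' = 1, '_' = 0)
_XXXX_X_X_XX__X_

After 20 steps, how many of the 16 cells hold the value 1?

[0] _XXXX_X_X_XX__X_
[1] XX________X__X__
[2] X__XXXXXXX__X__X
[3] __XX_______X__XX
[4] _XX__XXXXXX__XX_
[5] XX__XX______XX__
[6] X__XX__XXXXXX__X
[7] __XX__XX______XX
[8] _XX__XX__XXXXXX_
[9] XX__XX__XX______
[10] X__XX__XX__XXXXX
[11] __XX__XX__XX____
[12] XXX__XX__XX__XXX
[13] ____XX__XX__XX__
[14] XXXXX__XX__XX__X
[15] ______XX__XX__XX
[16] _XXXXXX__XX__XX_
[17] XX______XX__XX__
[18] X__XXXXXX__XX__X
[19] __XX______XX__XX
[20] _XX__XXXXXX__XX_

10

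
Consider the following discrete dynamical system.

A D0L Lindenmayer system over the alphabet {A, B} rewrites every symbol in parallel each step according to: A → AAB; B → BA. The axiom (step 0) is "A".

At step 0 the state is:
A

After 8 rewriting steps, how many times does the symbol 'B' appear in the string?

987

[0] A
[1] AAB
[2] AABAABBA
[3] AABAABBAAABAABBABAAAB
[4] AABAABBAAABAABBABAAABAABAABBAAABAABBABAAABBAAABAABAABBA
[5] AABAABBAAABAABBABAAABAABAABBAAABAABBABAAABBAAABAABAABBAAAB…BAABBABAAABBAAABAABAABBABAAABAABAABBAAABAABBAAABAABBABAAAB  (len 144)
[6] AABAABBAAABAABBABAAABAABAABBAAABAABBABAAABBAAABAABAABBAAAB…AABAABAABBAAABAABBABAAABAABAABBAAABAABBABAAABBAAABAABAABBA  (len 377)
[7] AABAABBAAABAABBABAAABAABAABBAAABAABBABAAABBAAABAABAABBAAAB…BAABBABAAABBAAABAABAABBABAAABAABAABBAAABAABBAAABAABBABAAAB  (len 987)
[8] AABAABBAAABAABBABAAABAABAABBAAABAABBABAAABBAAABAABAABBAAAB…AABAABAABBAAABAABBABAAABAABAABBAAABAABBABAAABBAAABAABAABBA  (len 2584)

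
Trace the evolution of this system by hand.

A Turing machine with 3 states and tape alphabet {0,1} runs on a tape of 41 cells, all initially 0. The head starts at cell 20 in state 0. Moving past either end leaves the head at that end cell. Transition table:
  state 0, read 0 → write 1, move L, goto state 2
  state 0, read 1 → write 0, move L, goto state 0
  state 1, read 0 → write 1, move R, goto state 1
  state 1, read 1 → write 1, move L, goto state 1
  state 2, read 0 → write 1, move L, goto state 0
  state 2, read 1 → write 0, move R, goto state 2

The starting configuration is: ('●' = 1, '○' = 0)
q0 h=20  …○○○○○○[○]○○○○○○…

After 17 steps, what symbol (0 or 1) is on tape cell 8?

0) q0 h=20  …○○○○○○[○]○○○○○○…
1) q2 h=19  …○○○○○○[○]●○○○○○…
2) q0 h=18  …○○○○○○[○]●●○○○○…
3) q2 h=17  …○○○○○○[○]●●●○○○…
4) q0 h=16  …○○○○○○[○]●●●●○○…
5) q2 h=15  …○○○○○○[○]●●●●●○…
6) q0 h=14  …○○○○○○[○]●●●●●●…
7) q2 h=13  …○○○○○○[○]●●●●●●…
8) q0 h=12  …○○○○○○[○]●●●●●●…
9) q2 h=11  …○○○○○○[○]●●●●●●…
10) q0 h=10  …○○○○○○[○]●●●●●●…
11) q2 h= 9  …○○○○○○[○]●●●●●●…
12) q0 h= 8  …○○○○○○[○]●●●●●●…
13) q2 h= 7  …○○○○○○[○]●●●●●●…
14) q0 h= 6  |○○○○○○[○]●●●●●●…
15) q2 h= 5  |○○○○○[○]●●●●●●…
16) q0 h= 4  |○○○○[○]●●●●●●…
17) q2 h= 3  |○○○[○]●●●●●●…

1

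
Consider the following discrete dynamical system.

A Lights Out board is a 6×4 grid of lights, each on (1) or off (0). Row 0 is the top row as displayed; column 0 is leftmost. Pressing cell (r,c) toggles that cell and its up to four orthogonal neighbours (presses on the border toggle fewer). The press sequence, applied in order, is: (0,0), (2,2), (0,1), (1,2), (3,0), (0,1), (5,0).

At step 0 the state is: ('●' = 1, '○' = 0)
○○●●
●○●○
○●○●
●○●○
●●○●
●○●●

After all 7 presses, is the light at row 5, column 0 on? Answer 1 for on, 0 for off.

gen 0: ○○●●
●○●○
○●○●
●○●○
●●○●
●○●●
gen 1: ●●●●
○○●○
○●○●
●○●○
●●○●
●○●●
gen 2: ●●●●
○○○○
○○●○
●○○○
●●○●
●○●●
gen 3: ○○○●
○●○○
○○●○
●○○○
●●○●
●○●●
gen 4: ○○●●
○○●●
○○○○
●○○○
●●○●
●○●●
gen 5: ○○●●
○○●●
●○○○
○●○○
○●○●
●○●●
gen 6: ●●○●
○●●●
●○○○
○●○○
○●○●
●○●●
gen 7: ●●○●
○●●●
●○○○
○●○○
●●○●
○●●●

0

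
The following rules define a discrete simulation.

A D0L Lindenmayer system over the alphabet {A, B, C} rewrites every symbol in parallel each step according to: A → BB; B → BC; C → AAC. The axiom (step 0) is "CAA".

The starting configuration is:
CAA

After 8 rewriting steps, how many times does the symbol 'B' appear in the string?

t=0: CAA
t=1: AACBBBB
t=2: BBBBAACBCBCBCBC
t=3: BCBCBCBCBBBBAACBCAACBCAACBCAACBCAAC
t=4: BCAACBCAACBCAACBCAACBCBCBCBCBBBBAACBCAACBBBBAACBCAACBBBBAACBCAACBBBBAACBCAACBBBBAAC
t=5: BCAACBBBBAACBCAACBBBBAACBCAACBBBBAACBCAACBBBBAACBCAACBCAAC…BAACBCAACBBBBAACBCBCBCBCBBBBAACBCAACBBBBAACBCBCBCBCBBBBAAC  (len 191)
t=6: BCAACBBBBAACBCBCBCBCBBBBAACBCAACBBBBAACBCBCBCBCBBBBAACBCAA…CBBBBAACBCBCBCBCBBBBAACBCAACBCAACBCAACBCAACBCBCBCBCBBBBAAC  (len 439)
t=7: BCAACBBBBAACBCBCBCBCBBBBAACBCAACBCAACBCAACBCAACBCBCBCBCBBB…CAACBBBBAACBCAACBBBBAACBCAACBCAACBCAACBCAACBCBCBCBCBBBBAAC  (len 1019)
t=8: BCAACBBBBAACBCBCBCBCBBBBAACBCAACBCAACBCAACBCAACBCBCBCBCBBB…CAACBBBBAACBCAACBBBBAACBCAACBCAACBCAACBCAACBCBCBCBCBBBBAAC  (len 2363)

976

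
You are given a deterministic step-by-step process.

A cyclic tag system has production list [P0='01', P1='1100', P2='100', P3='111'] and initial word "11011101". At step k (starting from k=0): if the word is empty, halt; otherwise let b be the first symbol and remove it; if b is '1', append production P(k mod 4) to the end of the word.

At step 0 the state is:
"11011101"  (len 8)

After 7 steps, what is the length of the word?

t=0: "11011101"  (len 8)
t=1: "101110101"  (len 9)
t=2: "011101011100"  (len 12)
t=3: "11101011100"  (len 11)
t=4: "1101011100111"  (len 13)
t=5: "10101110011101"  (len 14)
t=6: "01011100111011100"  (len 17)
t=7: "1011100111011100"  (len 16)

16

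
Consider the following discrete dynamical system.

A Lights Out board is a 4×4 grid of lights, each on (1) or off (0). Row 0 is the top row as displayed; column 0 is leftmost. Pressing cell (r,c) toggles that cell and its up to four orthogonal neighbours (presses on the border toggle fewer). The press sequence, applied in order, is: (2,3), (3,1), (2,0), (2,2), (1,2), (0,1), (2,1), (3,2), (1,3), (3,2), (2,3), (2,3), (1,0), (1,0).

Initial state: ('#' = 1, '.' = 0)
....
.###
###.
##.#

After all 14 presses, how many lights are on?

10

gen 0: ....
.###
###.
##.#
gen 1: ....
.##.
##.#
##..
gen 2: ....
.##.
#..#
..#.
gen 3: ....
###.
.#.#
#.#.
gen 4: ....
##..
..#.
#...
gen 5: ..#.
#.##
....
#...
gen 6: ##..
####
....
#...
gen 7: ##..
#.##
###.
##..
gen 8: ##..
#.##
##..
#.##
gen 9: ##.#
#...
##.#
#.##
gen 10: ##.#
#...
####
##..
gen 11: ##.#
#..#
##..
##.#
gen 12: ##.#
#...
####
##..
gen 13: .#.#
.#..
.###
##..
gen 14: ##.#
#...
####
##..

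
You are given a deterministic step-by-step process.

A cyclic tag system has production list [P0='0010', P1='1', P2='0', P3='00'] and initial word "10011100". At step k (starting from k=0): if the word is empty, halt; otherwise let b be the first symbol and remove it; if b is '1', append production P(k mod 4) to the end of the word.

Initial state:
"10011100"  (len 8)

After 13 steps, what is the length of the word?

7

k=0  "10011100"  (len 8)
k=1  "00111000010"  (len 11)
k=2  "0111000010"  (len 10)
k=3  "111000010"  (len 9)
k=4  "1100001000"  (len 10)
k=5  "1000010000010"  (len 13)
k=6  "0000100000101"  (len 13)
k=7  "000100000101"  (len 12)
k=8  "00100000101"  (len 11)
k=9  "0100000101"  (len 10)
k=10  "100000101"  (len 9)
k=11  "000001010"  (len 9)
k=12  "00001010"  (len 8)
k=13  "0001010"  (len 7)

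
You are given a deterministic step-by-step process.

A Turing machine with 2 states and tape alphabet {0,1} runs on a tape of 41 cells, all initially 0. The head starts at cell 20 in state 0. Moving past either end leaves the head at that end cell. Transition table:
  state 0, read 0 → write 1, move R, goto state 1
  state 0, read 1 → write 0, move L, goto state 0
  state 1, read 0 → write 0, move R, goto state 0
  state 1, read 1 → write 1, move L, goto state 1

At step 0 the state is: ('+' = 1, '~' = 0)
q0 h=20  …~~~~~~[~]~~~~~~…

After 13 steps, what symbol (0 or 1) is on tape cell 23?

0

t=0: q0 h=20  …~~~~~~[~]~~~~~~…
t=1: q1 h=21  …~~~~~+[~]~~~~~~…
t=2: q0 h=22  …~~~~+~[~]~~~~~~…
t=3: q1 h=23  …~~~+~+[~]~~~~~~…
t=4: q0 h=24  …~~+~+~[~]~~~~~~…
t=5: q1 h=25  …~+~+~+[~]~~~~~~…
t=6: q0 h=26  …+~+~+~[~]~~~~~~…
t=7: q1 h=27  …~+~+~+[~]~~~~~~…
t=8: q0 h=28  …+~+~+~[~]~~~~~~…
t=9: q1 h=29  …~+~+~+[~]~~~~~~…
t=10: q0 h=30  …+~+~+~[~]~~~~~~…
t=11: q1 h=31  …~+~+~+[~]~~~~~~…
t=12: q0 h=32  …+~+~+~[~]~~~~~~…
t=13: q1 h=33  …~+~+~+[~]~~~~~~…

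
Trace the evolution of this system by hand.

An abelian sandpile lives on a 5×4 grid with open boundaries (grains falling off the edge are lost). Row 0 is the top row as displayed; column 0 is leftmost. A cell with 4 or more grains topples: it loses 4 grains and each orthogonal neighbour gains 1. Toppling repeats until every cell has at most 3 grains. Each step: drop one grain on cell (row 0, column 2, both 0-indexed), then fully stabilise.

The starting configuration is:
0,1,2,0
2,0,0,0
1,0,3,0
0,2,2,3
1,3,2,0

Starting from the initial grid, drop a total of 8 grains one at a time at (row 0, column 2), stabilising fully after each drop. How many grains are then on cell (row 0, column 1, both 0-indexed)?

t=0: 0,1,2,0
2,0,0,0
1,0,3,0
0,2,2,3
1,3,2,0
t=1: 0,1,3,0
2,0,0,0
1,0,3,0
0,2,2,3
1,3,2,0
t=2: 0,2,0,1
2,0,1,0
1,0,3,0
0,2,2,3
1,3,2,0
t=3: 0,2,1,1
2,0,1,0
1,0,3,0
0,2,2,3
1,3,2,0
t=4: 0,2,2,1
2,0,1,0
1,0,3,0
0,2,2,3
1,3,2,0
t=5: 0,2,3,1
2,0,1,0
1,0,3,0
0,2,2,3
1,3,2,0
t=6: 0,3,0,2
2,0,2,0
1,0,3,0
0,2,2,3
1,3,2,0
t=7: 0,3,1,2
2,0,2,0
1,0,3,0
0,2,2,3
1,3,2,0
t=8: 0,3,2,2
2,0,2,0
1,0,3,0
0,2,2,3
1,3,2,0

3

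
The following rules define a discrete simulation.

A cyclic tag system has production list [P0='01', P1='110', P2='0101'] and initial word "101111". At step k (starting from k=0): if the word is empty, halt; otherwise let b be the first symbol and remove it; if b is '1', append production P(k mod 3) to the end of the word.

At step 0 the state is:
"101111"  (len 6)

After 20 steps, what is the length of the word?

21

[0] "101111"  (len 6)
[1] "0111101"  (len 7)
[2] "111101"  (len 6)
[3] "111010101"  (len 9)
[4] "1101010101"  (len 10)
[5] "101010101110"  (len 12)
[6] "010101011100101"  (len 15)
[7] "10101011100101"  (len 14)
[8] "0101011100101110"  (len 16)
[9] "101011100101110"  (len 15)
[10] "0101110010111001"  (len 16)
[11] "101110010111001"  (len 15)
[12] "011100101110010101"  (len 18)
[13] "11100101110010101"  (len 17)
[14] "1100101110010101110"  (len 19)
[15] "1001011100101011100101"  (len 22)
[16] "00101110010101110010101"  (len 23)
[17] "0101110010101110010101"  (len 22)
[18] "101110010101110010101"  (len 21)
[19] "0111001010111001010101"  (len 22)
[20] "111001010111001010101"  (len 21)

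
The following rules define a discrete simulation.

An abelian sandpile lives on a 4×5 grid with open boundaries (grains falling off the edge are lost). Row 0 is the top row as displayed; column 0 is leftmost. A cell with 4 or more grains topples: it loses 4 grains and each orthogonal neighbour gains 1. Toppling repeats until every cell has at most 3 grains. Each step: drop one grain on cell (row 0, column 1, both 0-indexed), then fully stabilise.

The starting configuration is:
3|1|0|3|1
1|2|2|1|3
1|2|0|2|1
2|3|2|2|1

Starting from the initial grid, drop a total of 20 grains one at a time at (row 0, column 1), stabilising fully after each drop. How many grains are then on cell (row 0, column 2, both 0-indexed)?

gen 0: 3|1|0|3|1
1|2|2|1|3
1|2|0|2|1
2|3|2|2|1
gen 1: 3|2|0|3|1
1|2|2|1|3
1|2|0|2|1
2|3|2|2|1
gen 2: 3|3|0|3|1
1|2|2|1|3
1|2|0|2|1
2|3|2|2|1
gen 3: 0|1|1|3|1
2|3|2|1|3
1|2|0|2|1
2|3|2|2|1
gen 4: 0|2|1|3|1
2|3|2|1|3
1|2|0|2|1
2|3|2|2|1
gen 5: 0|3|1|3|1
2|3|2|1|3
1|2|0|2|1
2|3|2|2|1
gen 6: 1|1|2|3|1
3|0|3|1|3
1|3|0|2|1
2|3|2|2|1
gen 7: 1|2|2|3|1
3|0|3|1|3
1|3|0|2|1
2|3|2|2|1
gen 8: 1|3|2|3|1
3|0|3|1|3
1|3|0|2|1
2|3|2|2|1
gen 9: 2|0|3|3|1
3|1|3|1|3
1|3|0|2|1
2|3|2|2|1
gen 10: 2|1|3|3|1
3|1|3|1|3
1|3|0|2|1
2|3|2|2|1
gen 11: 2|2|3|3|1
3|1|3|1|3
1|3|0|2|1
2|3|2|2|1
gen 12: 2|3|3|3|1
3|1|3|1|3
1|3|0|2|1
2|3|2|2|1
gen 13: 3|1|2|0|2
3|3|0|3|3
1|3|1|2|1
2|3|2|2|1
gen 14: 3|2|2|0|2
3|3|0|3|3
1|3|1|2|1
2|3|2|2|1
gen 15: 3|3|2|0|2
3|3|0|3|3
1|3|1|2|1
2|3|2|2|1
gen 16: 1|2|3|0|2
1|2|1|3|3
3|1|2|2|1
3|0|3|2|1
gen 17: 1|3|3|0|2
1|2|1|3|3
3|1|2|2|1
3|0|3|2|1
gen 18: 2|1|0|1|2
1|3|2|3|3
3|1|2|2|1
3|0|3|2|1
gen 19: 2|2|0|1|2
1|3|2|3|3
3|1|2|2|1
3|0|3|2|1
gen 20: 2|3|0|1|2
1|3|2|3|3
3|1|2|2|1
3|0|3|2|1

0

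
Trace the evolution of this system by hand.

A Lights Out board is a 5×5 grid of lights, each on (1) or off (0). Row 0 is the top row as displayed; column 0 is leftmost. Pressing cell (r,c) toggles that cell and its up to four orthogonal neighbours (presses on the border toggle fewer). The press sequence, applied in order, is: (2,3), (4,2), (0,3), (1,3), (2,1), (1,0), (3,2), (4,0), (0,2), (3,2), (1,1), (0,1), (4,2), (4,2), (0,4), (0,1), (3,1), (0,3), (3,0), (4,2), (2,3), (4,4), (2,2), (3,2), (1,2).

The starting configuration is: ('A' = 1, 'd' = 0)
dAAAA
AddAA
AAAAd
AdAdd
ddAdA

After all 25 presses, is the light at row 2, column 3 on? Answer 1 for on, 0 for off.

1

0) dAAAA
AddAA
AAAAd
AdAdd
ddAdA
1) dAAAA
AdddA
AAddA
AdAAd
ddAdA
2) dAAAA
AdddA
AAddA
AddAd
dAdAA
3) dAddd
AddAA
AAddA
AddAd
dAdAA
4) dAdAd
AdAdd
AAdAA
AddAd
dAdAA
5) dAdAd
AAAdd
ddAAA
AAdAd
dAdAA
6) AAdAd
ddAdd
AdAAA
AAdAd
dAdAA
7) AAdAd
ddAdd
AddAA
AdAdd
dAAAA
8) AAdAd
ddAdd
AddAA
ddAdd
AdAAA
9) AdAdd
ddddd
AddAA
ddAdd
AdAAA
10) AdAdd
ddddd
AdAAA
dAdAd
AddAA
11) AAAdd
AAAdd
AAAAA
dAdAd
AddAA
12) ddddd
AdAdd
AAAAA
dAdAd
AddAA
13) ddddd
AdAdd
AAAAA
dAAAd
AAAdA
14) ddddd
AdAdd
AAAAA
dAdAd
AddAA
15) dddAA
AdAdA
AAAAA
dAdAd
AddAA
16) AAAAA
AAAdA
AAAAA
dAdAd
AddAA
17) AAAAA
AAAdA
AdAAA
AdAAd
AAdAA
18) AAddd
AAAAA
AdAAA
AdAAd
AAdAA
19) AAddd
AAAAA
ddAAA
dAAAd
dAdAA
20) AAddd
AAAAA
ddAAA
dAdAd
ddAdA
21) AAddd
AAAdA
ddddd
dAddd
ddAdA
22) AAddd
AAAdA
ddddd
dAddA
ddAAd
23) AAddd
AAddA
dAAAd
dAAdA
ddAAd
24) AAddd
AAddA
dAdAd
dddAA
dddAd
25) AAAdd
AdAAA
dAAAd
dddAA
dddAd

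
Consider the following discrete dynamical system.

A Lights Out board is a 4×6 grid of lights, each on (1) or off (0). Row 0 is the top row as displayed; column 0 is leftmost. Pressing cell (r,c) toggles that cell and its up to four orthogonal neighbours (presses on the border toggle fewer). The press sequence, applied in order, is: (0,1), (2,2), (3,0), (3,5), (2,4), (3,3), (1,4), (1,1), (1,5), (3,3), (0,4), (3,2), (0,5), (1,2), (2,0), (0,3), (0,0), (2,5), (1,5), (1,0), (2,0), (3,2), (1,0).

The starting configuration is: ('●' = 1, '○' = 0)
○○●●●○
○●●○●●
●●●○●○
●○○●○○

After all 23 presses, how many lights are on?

10

k=0  ○○●●●○
○●●○●●
●●●○●○
●○○●○○
k=1  ●●○●●○
○○●○●●
●●●○●○
●○○●○○
k=2  ●●○●●○
○○○○●●
●○○●●○
●○●●○○
k=3  ●●○●●○
○○○○●●
○○○●●○
○●●●○○
k=4  ●●○●●○
○○○○●●
○○○●●●
○●●●●●
k=5  ●●○●●○
○○○○○●
○○○○○○
○●●●○●
k=6  ●●○●●○
○○○○○●
○○○●○○
○●○○●●
k=7  ●●○●○○
○○○●●○
○○○●●○
○●○○●●
k=8  ●○○●○○
●●●●●○
○●○●●○
○●○○●●
k=9  ●○○●○●
●●●●○●
○●○●●●
○●○○●●
k=10  ●○○●○●
●●●●○●
○●○○●●
○●●●○●
k=11  ●○○○●○
●●●●●●
○●○○●●
○●●●○●
k=12  ●○○○●○
●●●●●●
○●●○●●
○○○○○●
k=13  ●○○○○●
●●●●●○
○●●○●●
○○○○○●
k=14  ●○●○○●
●○○○●○
○●○○●●
○○○○○●
k=15  ●○●○○●
○○○○●○
●○○○●●
●○○○○●
k=16  ●○○●●●
○○○●●○
●○○○●●
●○○○○●
k=17  ○●○●●●
●○○●●○
●○○○●●
●○○○○●
k=18  ○●○●●●
●○○●●●
●○○○○○
●○○○○○
k=19  ○●○●●○
●○○●○○
●○○○○●
●○○○○○
k=20  ●●○●●○
○●○●○○
○○○○○●
●○○○○○
k=21  ●●○●●○
●●○●○○
●●○○○●
○○○○○○
k=22  ●●○●●○
●●○●○○
●●●○○●
○●●●○○
k=23  ○●○●●○
○○○●○○
○●●○○●
○●●●○○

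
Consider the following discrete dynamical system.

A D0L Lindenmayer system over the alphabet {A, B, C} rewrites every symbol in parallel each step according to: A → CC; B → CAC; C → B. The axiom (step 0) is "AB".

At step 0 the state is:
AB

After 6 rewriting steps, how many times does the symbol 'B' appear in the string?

20

t=0: AB
t=1: CCCAC
t=2: BBBCCB
t=3: CACCACCACBBCAC
t=4: BCCBBCCBBCCBCACCACBCCB
t=5: CACBBCACCACBBCACCACBBCACBCCBBCCBCACBBCAC
t=6: BCCBCACCACBCCBBCCBCACCACBCCBBCCBCACCACBCCBCACBBCACCACBBCACBCCBCACCACBCCB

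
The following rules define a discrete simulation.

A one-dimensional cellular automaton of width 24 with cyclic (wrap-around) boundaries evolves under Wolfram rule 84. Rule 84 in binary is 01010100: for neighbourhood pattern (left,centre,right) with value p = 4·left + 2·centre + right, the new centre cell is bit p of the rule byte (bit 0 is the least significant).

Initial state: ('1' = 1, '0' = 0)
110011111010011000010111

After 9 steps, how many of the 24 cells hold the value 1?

[0] 110011111010011000010111
[1] 011000001011001100010000
[2] 001100001001100110011000
[3] 000110001100110011001100
[4] 000011000110011001100110
[5] 000001100011001100110011
[6] 100000110001100110011001
[7] 110000011000110011001100
[8] 011000001100011001100110
[9] 001100000110001100110011

10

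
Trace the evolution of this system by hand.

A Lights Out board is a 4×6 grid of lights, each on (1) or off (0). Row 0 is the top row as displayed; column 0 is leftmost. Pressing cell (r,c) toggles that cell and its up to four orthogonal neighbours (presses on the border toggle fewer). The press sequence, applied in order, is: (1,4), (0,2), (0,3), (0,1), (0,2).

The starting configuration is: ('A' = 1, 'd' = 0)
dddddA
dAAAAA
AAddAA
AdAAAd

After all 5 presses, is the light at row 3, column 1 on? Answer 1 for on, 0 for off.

0

step 0: dddddA
dAAAAA
AAddAA
AdAAAd
step 1: ddddAA
dAAddd
AAdddA
AdAAAd
step 2: dAAAAA
dAdddd
AAdddA
AdAAAd
step 3: dAdddA
dAdAdd
AAdddA
AdAAAd
step 4: AdAddA
dddAdd
AAdddA
AdAAAd
step 5: AAdAdA
ddAAdd
AAdddA
AdAAAd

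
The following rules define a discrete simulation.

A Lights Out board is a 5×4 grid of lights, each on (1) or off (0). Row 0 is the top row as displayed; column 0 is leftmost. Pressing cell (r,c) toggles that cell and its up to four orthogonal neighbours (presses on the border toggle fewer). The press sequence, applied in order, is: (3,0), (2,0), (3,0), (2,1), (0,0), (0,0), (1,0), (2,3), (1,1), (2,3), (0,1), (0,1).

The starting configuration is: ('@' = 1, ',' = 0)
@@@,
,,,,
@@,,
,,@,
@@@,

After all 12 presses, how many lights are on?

0) @@@,
,,,,
@@,,
,,@,
@@@,
1) @@@,
,,,,
,@,,
@@@,
,@@,
2) @@@,
@,,,
@,,,
,@@,
,@@,
3) @@@,
@,,,
,,,,
@,@,
@@@,
4) @@@,
@@,,
@@@,
@@@,
@@@,
5) ,,@,
,@,,
@@@,
@@@,
@@@,
6) @@@,
@@,,
@@@,
@@@,
@@@,
7) ,@@,
,,,,
,@@,
@@@,
@@@,
8) ,@@,
,,,@
,@,@
@@@@
@@@,
9) ,,@,
@@@@
,,,@
@@@@
@@@,
10) ,,@,
@@@,
,,@,
@@@,
@@@,
11) @@,,
@,@,
,,@,
@@@,
@@@,
12) ,,@,
@@@,
,,@,
@@@,
@@@,

11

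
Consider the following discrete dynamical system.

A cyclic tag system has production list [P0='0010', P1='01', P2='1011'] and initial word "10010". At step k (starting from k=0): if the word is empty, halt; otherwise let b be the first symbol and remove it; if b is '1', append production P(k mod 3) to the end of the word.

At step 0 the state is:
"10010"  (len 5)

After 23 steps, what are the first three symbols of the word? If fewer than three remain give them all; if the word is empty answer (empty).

gen 0: "10010"  (len 5)
gen 1: "00100010"  (len 8)
gen 2: "0100010"  (len 7)
gen 3: "100010"  (len 6)
gen 4: "000100010"  (len 9)
gen 5: "00100010"  (len 8)
gen 6: "0100010"  (len 7)
gen 7: "100010"  (len 6)
gen 8: "0001001"  (len 7)
gen 9: "001001"  (len 6)
gen 10: "01001"  (len 5)
gen 11: "1001"  (len 4)
gen 12: "0011011"  (len 7)
gen 13: "011011"  (len 6)
gen 14: "11011"  (len 5)
gen 15: "10111011"  (len 8)
gen 16: "01110110010"  (len 11)
gen 17: "1110110010"  (len 10)
gen 18: "1101100101011"  (len 13)
gen 19: "1011001010110010"  (len 16)
gen 20: "01100101011001001"  (len 17)
gen 21: "1100101011001001"  (len 16)
gen 22: "1001010110010010010"  (len 19)
gen 23: "00101011001001001001"  (len 20)

001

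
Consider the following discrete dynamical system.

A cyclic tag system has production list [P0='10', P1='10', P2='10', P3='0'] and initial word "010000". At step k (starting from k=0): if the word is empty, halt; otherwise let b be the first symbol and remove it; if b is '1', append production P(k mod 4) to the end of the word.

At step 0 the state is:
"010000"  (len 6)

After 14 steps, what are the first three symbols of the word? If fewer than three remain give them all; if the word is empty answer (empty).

[0] "010000"  (len 6)
[1] "10000"  (len 5)
[2] "000010"  (len 6)
[3] "00010"  (len 5)
[4] "0010"  (len 4)
[5] "010"  (len 3)
[6] "10"  (len 2)
[7] "010"  (len 3)
[8] "10"  (len 2)
[9] "010"  (len 3)
[10] "10"  (len 2)
[11] "010"  (len 3)
[12] "10"  (len 2)
[13] "010"  (len 3)
[14] "10"  (len 2)

10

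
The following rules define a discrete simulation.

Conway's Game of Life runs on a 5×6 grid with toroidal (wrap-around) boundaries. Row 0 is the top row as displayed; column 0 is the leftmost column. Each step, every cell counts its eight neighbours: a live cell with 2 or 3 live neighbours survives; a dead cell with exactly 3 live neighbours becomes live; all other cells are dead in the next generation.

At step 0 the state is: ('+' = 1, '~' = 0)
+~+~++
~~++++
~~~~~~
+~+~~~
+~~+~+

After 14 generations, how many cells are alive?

gen 0: +~+~++
~~++++
~~~~~~
+~+~~~
+~~+~+
gen 1: ~~+~~~
+++~~~
~++~++
++~~~+
~~++~~
gen 2: ~~~~~~
+~~~~+
~~~++~
~~~~~+
+~++~~
gen 3: ++~~~+
~~~~++
+~~~+~
~~+~~+
~~~~~~
gen 4: +~~~++
~+~~+~
+~~++~
~~~~~+
~+~~~+
gen 5: ~+~~+~
~+~~~~
+~~++~
~~~~~+
~~~~~~
gen 6: ~~~~~~
++++++
+~~~++
~~~~++
~~~~~~
gen 7: ++++++
~+++~~
~~+~~~
+~~~+~
~~~~~~
gen 8: +~~~++
~~~~~+
~~+~~~
~~~~~~
~~+~~~
gen 9: +~~~++
+~~~++
~~~~~~
~~~~~~
~~~~~+
gen 10: ~~~~~~
+~~~+~
~~~~~+
~~~~~~
+~~~++
gen 11: +~~~+~
~~~~~+
~~~~~+
+~~~+~
~~~~~+
gen 12: +~~~+~
+~~~++
+~~~++
+~~~+~
+~~~+~
gen 13: ++~++~
~+~+~~
~+~+~~
++~++~
++~++~
gen 14: ~~~~~~
~+~+~~
~+~+~~
~~~~~~
~~~~~~

4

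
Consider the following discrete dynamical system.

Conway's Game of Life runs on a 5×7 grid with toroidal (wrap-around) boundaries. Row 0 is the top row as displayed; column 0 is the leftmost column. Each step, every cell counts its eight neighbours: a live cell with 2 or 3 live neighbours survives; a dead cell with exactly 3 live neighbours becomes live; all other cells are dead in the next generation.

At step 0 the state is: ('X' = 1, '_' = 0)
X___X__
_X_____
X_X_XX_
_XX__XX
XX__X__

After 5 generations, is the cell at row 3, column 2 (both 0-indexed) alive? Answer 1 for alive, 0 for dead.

k=0  X___X__
_X_____
X_X_XX_
_XX__XX
XX__X__
k=1  X______
XX_XXXX
X_XXXX_
__X____
__XXX__
k=2  X______
_______
X______
_____X_
_XXX___
k=3  _XX____
_______
_______
_XX____
_XX____
k=4  _XX____
_______
_______
_XX____
X__X___
k=5  _XX____
_______
_______
_XX____
X__X___

1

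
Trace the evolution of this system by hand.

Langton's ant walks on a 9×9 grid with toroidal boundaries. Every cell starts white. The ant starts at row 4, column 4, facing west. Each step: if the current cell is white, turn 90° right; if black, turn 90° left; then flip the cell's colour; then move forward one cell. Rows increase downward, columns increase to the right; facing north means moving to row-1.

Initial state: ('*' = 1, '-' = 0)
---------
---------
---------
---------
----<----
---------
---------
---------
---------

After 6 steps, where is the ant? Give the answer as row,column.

5,3

step 0: ---------
---------
---------
---------
----<----
---------
---------
---------
---------
step 1: ---------
---------
---------
----^----
----*----
---------
---------
---------
---------
step 2: ---------
---------
---------
----*>---
----*----
---------
---------
---------
---------
step 3: ---------
---------
---------
----**---
----*v---
---------
---------
---------
---------
step 4: ---------
---------
---------
----**---
----<*---
---------
---------
---------
---------
step 5: ---------
---------
---------
----**---
-----*---
----v----
---------
---------
---------
step 6: ---------
---------
---------
----**---
-----*---
---<*----
---------
---------
---------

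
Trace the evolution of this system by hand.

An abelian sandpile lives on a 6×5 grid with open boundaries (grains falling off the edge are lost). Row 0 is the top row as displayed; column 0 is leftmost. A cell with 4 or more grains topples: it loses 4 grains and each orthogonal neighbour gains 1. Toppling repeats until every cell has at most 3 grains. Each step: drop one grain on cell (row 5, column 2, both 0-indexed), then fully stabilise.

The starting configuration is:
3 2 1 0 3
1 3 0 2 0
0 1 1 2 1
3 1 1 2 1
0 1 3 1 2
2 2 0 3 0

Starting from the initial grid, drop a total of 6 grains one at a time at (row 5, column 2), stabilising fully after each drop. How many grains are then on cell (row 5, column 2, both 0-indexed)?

0) 3 2 1 0 3
1 3 0 2 0
0 1 1 2 1
3 1 1 2 1
0 1 3 1 2
2 2 0 3 0
1) 3 2 1 0 3
1 3 0 2 0
0 1 1 2 1
3 1 1 2 1
0 1 3 1 2
2 2 1 3 0
2) 3 2 1 0 3
1 3 0 2 0
0 1 1 2 1
3 1 1 2 1
0 1 3 1 2
2 2 2 3 0
3) 3 2 1 0 3
1 3 0 2 0
0 1 1 2 1
3 1 1 2 1
0 1 3 1 2
2 2 3 3 0
4) 3 2 1 0 3
1 3 0 2 0
0 1 1 2 1
3 1 2 2 1
0 2 0 3 2
2 3 2 0 1
5) 3 2 1 0 3
1 3 0 2 0
0 1 1 2 1
3 1 2 2 1
0 2 0 3 2
2 3 3 0 1
6) 3 2 1 0 3
1 3 0 2 0
0 1 1 2 1
3 1 2 2 1
0 3 1 3 2
3 0 1 1 1

1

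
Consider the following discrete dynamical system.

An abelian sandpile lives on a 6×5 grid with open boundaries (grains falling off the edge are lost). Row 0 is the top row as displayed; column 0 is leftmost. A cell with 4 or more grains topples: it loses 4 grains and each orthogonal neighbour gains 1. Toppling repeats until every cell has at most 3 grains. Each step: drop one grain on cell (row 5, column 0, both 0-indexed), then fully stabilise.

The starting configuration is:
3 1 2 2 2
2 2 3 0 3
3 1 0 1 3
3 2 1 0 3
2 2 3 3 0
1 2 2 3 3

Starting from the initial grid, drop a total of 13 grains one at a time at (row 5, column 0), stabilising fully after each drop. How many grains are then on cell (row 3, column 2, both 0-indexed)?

[0] 3 1 2 2 2
2 2 3 0 3
3 1 0 1 3
3 2 1 0 3
2 2 3 3 0
1 2 2 3 3
[1] 3 1 2 2 2
2 2 3 0 3
3 1 0 1 3
3 2 1 0 3
2 2 3 3 0
2 2 2 3 3
[2] 3 1 2 2 2
2 2 3 0 3
3 1 0 1 3
3 2 1 0 3
2 2 3 3 0
3 2 2 3 3
[3] 3 1 2 2 2
2 2 3 0 3
3 1 0 1 3
3 2 1 0 3
3 2 3 3 0
0 3 2 3 3
[4] 3 1 2 2 2
2 2 3 0 3
3 1 0 1 3
3 2 1 0 3
3 2 3 3 0
1 3 2 3 3
[5] 3 1 2 2 2
2 2 3 0 3
3 1 0 1 3
3 2 1 0 3
3 2 3 3 0
2 3 2 3 3
[6] 3 1 2 2 2
2 2 3 0 3
3 1 0 1 3
3 2 1 0 3
3 2 3 3 0
3 3 2 3 3
[7] 3 1 2 2 2
3 2 3 0 3
0 3 0 1 3
2 0 3 1 3
2 2 2 1 2
2 2 1 2 0
[8] 3 1 2 2 2
3 2 3 0 3
0 3 0 1 3
2 0 3 1 3
2 2 2 1 2
3 2 1 2 0
[9] 3 1 2 2 2
3 2 3 0 3
0 3 0 1 3
2 0 3 1 3
3 2 2 1 2
0 3 1 2 0
[10] 3 1 2 2 2
3 2 3 0 3
0 3 0 1 3
2 0 3 1 3
3 2 2 1 2
1 3 1 2 0
[11] 3 1 2 2 2
3 2 3 0 3
0 3 0 1 3
2 0 3 1 3
3 2 2 1 2
2 3 1 2 0
[12] 3 1 2 2 2
3 2 3 0 3
0 3 0 1 3
2 0 3 1 3
3 2 2 1 2
3 3 1 2 0
[13] 3 1 2 2 2
3 2 3 0 3
0 3 0 1 3
3 1 3 1 3
1 0 3 1 2
2 1 2 2 0

3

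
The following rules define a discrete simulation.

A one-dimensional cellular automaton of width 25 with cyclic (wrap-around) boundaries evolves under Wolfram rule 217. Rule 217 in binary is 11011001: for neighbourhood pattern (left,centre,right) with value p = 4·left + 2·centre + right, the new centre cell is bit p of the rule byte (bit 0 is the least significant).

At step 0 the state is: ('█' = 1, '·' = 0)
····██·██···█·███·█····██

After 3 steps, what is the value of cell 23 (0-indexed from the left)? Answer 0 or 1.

gen 0: ····██·██···█·███·█····██
gen 1: ███·██·████···███··███·██
gen 2: ███·██·██████·████·███·██
gen 3: ███·██·██████·████·███·██

1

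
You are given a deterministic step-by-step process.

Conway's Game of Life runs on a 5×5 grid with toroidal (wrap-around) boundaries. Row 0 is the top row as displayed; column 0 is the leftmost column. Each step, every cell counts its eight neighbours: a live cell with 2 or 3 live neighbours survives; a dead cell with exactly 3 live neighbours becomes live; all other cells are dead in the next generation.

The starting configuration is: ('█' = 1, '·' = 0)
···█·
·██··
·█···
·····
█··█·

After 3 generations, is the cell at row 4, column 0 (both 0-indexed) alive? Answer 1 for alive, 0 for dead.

1

0) ···█·
·██··
·█···
·····
█··█·
1) ·█·██
·██··
·██··
·····
····█
2) ·█·██
·····
·██··
·····
█··██
3) ··██·
██·█·
·····
█████
█·██·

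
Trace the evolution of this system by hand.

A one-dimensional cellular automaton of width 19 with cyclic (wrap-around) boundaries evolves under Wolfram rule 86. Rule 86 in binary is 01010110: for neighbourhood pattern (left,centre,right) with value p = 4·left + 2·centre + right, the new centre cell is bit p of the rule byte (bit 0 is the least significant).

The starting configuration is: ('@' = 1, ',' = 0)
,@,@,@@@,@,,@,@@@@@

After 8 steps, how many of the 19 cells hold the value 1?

[0] ,@,@,@@@,@,,@,@@@@@
[1] ,@,@,,,@,@@@@,,,,,@
[2] ,@,@@,@@,,,,@@,,,@@
[3] ,@,,@,,@@,,@,@@,@,@
[4] ,@@@@@@,@@@@,,@,@,@
[5] ,,,,,,@,,,,@@@@,@,@
[6] @,,,,@@@,,@,,,@,@,@
[7] @@,,@,,@@@@@,@@,@,,
[8] ,@@@@@@,,,,@,,@,@@@

11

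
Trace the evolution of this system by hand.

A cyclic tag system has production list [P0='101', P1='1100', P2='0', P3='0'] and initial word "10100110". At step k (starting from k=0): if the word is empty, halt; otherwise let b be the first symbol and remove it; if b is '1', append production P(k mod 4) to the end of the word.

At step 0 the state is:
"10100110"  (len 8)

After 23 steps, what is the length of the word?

gen 0: "10100110"  (len 8)
gen 1: "0100110101"  (len 10)
gen 2: "100110101"  (len 9)
gen 3: "001101010"  (len 9)
gen 4: "01101010"  (len 8)
gen 5: "1101010"  (len 7)
gen 6: "1010101100"  (len 10)
gen 7: "0101011000"  (len 10)
gen 8: "101011000"  (len 9)
gen 9: "01011000101"  (len 11)
gen 10: "1011000101"  (len 10)
gen 11: "0110001010"  (len 10)
gen 12: "110001010"  (len 9)
gen 13: "10001010101"  (len 11)
gen 14: "00010101011100"  (len 14)
gen 15: "0010101011100"  (len 13)
gen 16: "010101011100"  (len 12)
gen 17: "10101011100"  (len 11)
gen 18: "01010111001100"  (len 14)
gen 19: "1010111001100"  (len 13)
gen 20: "0101110011000"  (len 13)
gen 21: "101110011000"  (len 12)
gen 22: "011100110001100"  (len 15)
gen 23: "11100110001100"  (len 14)

14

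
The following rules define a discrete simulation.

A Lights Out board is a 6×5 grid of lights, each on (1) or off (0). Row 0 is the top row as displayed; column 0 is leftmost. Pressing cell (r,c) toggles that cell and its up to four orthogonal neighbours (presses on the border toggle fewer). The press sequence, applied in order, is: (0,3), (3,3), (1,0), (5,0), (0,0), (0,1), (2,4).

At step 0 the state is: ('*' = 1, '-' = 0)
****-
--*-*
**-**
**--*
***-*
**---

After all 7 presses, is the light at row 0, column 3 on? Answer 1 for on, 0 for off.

t=0: ****-
--*-*
**-**
**--*
***-*
**---
t=1: **--*
--***
**-**
**--*
***-*
**---
t=2: **--*
--***
**--*
****-
*****
**---
t=3: -*--*
*****
-*--*
****-
*****
**---
t=4: -*--*
*****
-*--*
****-
-****
-----
t=5: *---*
-****
-*--*
****-
-****
-----
t=6: -**-*
--***
-*--*
****-
-****
-----
t=7: -**-*
--**-
-*-*-
*****
-****
-----

0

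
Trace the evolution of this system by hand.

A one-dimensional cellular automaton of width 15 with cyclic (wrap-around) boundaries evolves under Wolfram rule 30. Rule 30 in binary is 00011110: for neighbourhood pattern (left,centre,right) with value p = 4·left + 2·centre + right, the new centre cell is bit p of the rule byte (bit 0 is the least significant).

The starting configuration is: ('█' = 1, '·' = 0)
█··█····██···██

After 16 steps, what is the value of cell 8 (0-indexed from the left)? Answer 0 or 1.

0) █··█····██···██
1) ·████··██·█·██·
2) ██···███··█·█·█
3) ··█·██··███·█·█
4) ███·█·███···█·█
5) ····█·█··█·██·█
6) █··██·████·█··█
7) ·███··█····████
8) ·█··████··██···
9) █████···███·█··
10) █····█·██···███
11) ·█··██·█·█·██··
12) █████··█·█·█·█·
13) █····███·█·█·█·
14) ██··██···█·█·█·
15) █·███·█·██·█·█·
16) █·█···█·█··█·█·

1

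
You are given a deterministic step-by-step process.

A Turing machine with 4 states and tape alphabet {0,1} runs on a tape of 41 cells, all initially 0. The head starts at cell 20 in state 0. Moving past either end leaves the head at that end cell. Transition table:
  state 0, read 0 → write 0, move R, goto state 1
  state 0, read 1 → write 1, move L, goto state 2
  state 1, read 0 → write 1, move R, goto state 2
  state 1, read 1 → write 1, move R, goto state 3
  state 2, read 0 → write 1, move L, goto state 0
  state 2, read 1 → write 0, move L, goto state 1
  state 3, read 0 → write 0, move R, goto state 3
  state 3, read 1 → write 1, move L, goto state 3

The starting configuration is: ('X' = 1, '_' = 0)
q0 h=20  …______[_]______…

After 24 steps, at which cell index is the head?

20

k=0  q0 h=20  …______[_]______…
k=1  q1 h=21  …______[_]______…
k=2  q2 h=22  …_____X[_]______…
k=3  q0 h=21  …______[X]X_____…
k=4  q2 h=20  …______[_]XX____…
k=5  q0 h=19  …______[_]XXX___…
k=6  q1 h=20  …______[X]XX____…
k=7  q3 h=21  …_____X[X]X_____…
k=8  q3 h=20  …______[X]XX____…
k=9  q3 h=19  …______[_]XXX___…
k=10  q3 h=20  …______[X]XX____…
k=11  q3 h=19  …______[_]XXX___…
k=12  q3 h=20  …______[X]XX____…
k=13  q3 h=19  …______[_]XXX___…
k=14  q3 h=20  …______[X]XX____…
k=15  q3 h=19  …______[_]XXX___…
k=16  q3 h=20  …______[X]XX____…
k=17  q3 h=19  …______[_]XXX___…
k=18  q3 h=20  …______[X]XX____…
k=19  q3 h=19  …______[_]XXX___…
k=20  q3 h=20  …______[X]XX____…
k=21  q3 h=19  …______[_]XXX___…
k=22  q3 h=20  …______[X]XX____…
k=23  q3 h=19  …______[_]XXX___…
k=24  q3 h=20  …______[X]XX____…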